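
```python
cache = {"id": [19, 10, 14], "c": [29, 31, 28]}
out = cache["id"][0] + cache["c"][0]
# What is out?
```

Trace:
`cache = {"id": [19, 10, 14], "c": [29, 31, 28]}` → cache = {'id': [19, 10, 14], 'c': [29, 31, 28]}
`out = cache["id"][0] + cache["c"][0]` → out = 48
So out = 48

Answer: 48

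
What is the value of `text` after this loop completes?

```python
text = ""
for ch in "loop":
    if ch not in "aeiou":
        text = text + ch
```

Remove vowels from 'loop'
`text` takes the values: "" → "l" → "lp"

Answer: "lp"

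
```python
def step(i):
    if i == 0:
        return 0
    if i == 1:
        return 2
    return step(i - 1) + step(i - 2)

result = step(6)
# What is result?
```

Build up from base cases: step(0)=0, step(1)=2, step(2)=2, step(3)=4, step(4)=6, step(5)=10, step(6)=16

Answer: 16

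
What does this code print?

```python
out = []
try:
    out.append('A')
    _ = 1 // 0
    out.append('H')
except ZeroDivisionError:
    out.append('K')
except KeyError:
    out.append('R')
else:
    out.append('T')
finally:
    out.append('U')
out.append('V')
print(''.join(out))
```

Execution trace: 'A' (try body) → 'K' (except ZeroDivisionError) → 'U' (finally) → 'V' (after the try/except). Output: AKUV

Answer: AKUV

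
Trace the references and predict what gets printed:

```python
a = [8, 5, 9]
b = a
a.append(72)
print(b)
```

Key concept: basic list aliasing.
Step by step:
`a = [8, 5, 9]` → a = [8, 5, 9]
`b = a` → b = [8, 5, 9] (same object as a)
`a.append(72)` → a = [8, 5, 9, 72] (same object as b); b = [8, 5, 9, 72] (same object as a)
`print(b)` → prints [8, 5, 9, 72]

Answer: [8, 5, 9, 72]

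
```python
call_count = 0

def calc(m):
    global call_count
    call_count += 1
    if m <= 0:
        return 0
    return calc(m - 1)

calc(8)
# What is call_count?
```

Linear recursion stepping by 1: 9 calls from m=8 down to ≤0.

Answer: 9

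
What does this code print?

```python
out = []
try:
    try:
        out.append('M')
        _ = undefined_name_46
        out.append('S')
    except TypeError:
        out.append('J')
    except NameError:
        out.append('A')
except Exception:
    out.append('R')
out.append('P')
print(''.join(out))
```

Execution trace: 'M' (inner try body) → 'A' (inner except NameError) → 'P' (after the try/except). Output: MAP

Answer: MAP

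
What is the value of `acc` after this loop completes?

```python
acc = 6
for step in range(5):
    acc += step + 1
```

Start at 6, add 1 to 5 = 21
`acc` takes the values: 6 → 7 → 9 → 12 → 16 → 21

Answer: 21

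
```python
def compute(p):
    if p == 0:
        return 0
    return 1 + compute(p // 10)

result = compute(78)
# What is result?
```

Count of digits of 78: 2

Answer: 2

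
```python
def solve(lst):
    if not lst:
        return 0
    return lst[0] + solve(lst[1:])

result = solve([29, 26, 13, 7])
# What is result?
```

29 + 26 + 13 + 7 + 0 = 75

Answer: 75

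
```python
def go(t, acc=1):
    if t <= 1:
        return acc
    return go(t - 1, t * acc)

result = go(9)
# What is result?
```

Accumulator trace (n, acc): (9, 1) -> (8, 9) -> (7, 72) -> (6, 504) -> (5, 3024) -> (4, 15120) -> (3, 60480) -> (2, 181440) -> (1, 362880) -> return 362880

Answer: 362880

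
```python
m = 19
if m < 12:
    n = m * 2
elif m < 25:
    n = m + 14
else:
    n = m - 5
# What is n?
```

Trace:
`m = 19` → m = 19
`if m < 12: ...` → m < 12 is False, m < 25 is True → n = 33
So n = 33

Answer: 33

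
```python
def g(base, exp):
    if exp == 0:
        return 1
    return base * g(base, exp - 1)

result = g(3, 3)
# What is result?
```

g(3, 3) = 3 * 3 * 3 = 27

Answer: 27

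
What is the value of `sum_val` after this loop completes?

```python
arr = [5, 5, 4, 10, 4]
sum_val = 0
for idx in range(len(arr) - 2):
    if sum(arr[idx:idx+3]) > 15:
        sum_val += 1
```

Count windows with sum > 15
`sum_val` takes the values: 0 → 1 → 2

Answer: 2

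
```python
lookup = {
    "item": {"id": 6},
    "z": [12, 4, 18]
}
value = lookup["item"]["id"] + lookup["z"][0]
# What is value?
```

Trace:
`lookup = { ...` → lookup = {'item': {'id': 6}, 'z': [12, 4, 18]}
`value = lookup["item"]["id"] + lookup["z"][0]` → value = 18
So value = 18

Answer: 18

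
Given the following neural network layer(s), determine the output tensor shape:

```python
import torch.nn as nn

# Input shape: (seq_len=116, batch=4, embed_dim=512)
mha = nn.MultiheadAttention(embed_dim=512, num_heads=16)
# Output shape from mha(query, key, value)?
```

Input: (116, 4, 512) -> Output: (116, 4, 512)

Answer: (116, 4, 512)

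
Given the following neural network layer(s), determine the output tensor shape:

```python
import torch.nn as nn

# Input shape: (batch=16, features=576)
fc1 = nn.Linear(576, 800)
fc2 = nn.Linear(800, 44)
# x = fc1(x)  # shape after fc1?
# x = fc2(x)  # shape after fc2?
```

Input: (16, 576) -> after fc1: (16, 800) -> Output: (16, 44)

Answer: (16, 44)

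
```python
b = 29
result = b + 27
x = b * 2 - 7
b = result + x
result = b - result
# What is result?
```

Trace:
`b = 29` → b = 29
`result = b + 27` → result = 56
`x = b * 2 - 7` → x = 51
`b = result + x` → b = 107
`result = b - result` → result = 51
So result = 51

Answer: 51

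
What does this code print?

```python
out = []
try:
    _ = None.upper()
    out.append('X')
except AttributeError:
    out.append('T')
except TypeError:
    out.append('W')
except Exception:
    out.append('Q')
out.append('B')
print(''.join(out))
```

Execution trace: 'T' (except AttributeError) → 'B' (after the try/except). Output: TB

Answer: TB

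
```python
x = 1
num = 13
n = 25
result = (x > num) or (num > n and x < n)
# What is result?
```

Trace:
`x = 1` → x = 1
`num = 13` → num = 13
`n = 25` → n = 25
`result = (x > num) or (num > n and x < n)` → result = False
So result = False

Answer: False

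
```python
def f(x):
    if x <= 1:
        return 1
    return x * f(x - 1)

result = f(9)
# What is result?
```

f(9) = 9 * 8 * 7 * 6 * 5 * 4 * 3 * 2 * 1 = 362880

Answer: 362880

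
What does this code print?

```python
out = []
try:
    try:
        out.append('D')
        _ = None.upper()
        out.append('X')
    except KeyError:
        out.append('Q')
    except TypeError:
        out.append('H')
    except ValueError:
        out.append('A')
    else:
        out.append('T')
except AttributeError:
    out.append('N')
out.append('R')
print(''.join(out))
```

Execution trace: 'D' (try body) → 'N' (outer except AttributeError) → 'R' (after the try/except). Output: DNR

Answer: DNR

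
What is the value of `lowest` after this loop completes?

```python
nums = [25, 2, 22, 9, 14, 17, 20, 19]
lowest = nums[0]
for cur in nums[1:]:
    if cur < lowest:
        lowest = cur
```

Minimum of [25, 2, 22, 9, 14, 17, 20, 19]
`lowest` takes the values: 25 → 2

Answer: 2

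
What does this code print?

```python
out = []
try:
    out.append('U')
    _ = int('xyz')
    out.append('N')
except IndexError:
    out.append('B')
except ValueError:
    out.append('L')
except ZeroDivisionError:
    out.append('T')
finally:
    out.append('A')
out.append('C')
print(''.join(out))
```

Execution trace: 'U' (try body) → 'L' (except ValueError) → 'A' (finally) → 'C' (after the try/except). Output: ULAC

Answer: ULAC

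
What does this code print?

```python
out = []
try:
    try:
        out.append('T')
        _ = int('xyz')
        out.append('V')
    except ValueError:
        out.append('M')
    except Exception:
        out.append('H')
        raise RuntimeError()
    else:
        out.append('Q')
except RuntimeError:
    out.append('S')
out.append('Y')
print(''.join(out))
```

Execution trace: 'T' (inner try body) → 'M' (inner except ValueError) → 'Y' (after the try/except). Output: TMY

Answer: TMY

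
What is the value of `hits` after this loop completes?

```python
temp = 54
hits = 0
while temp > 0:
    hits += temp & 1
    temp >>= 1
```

Count set bits in 54 (binary: 0b110110)
`hits` takes the values: 0 → 1 → 2 → 3 → 4

Answer: 4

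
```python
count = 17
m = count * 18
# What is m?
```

Trace:
`count = 17` → count = 17
`m = count * 18` → m = 306
So m = 306

Answer: 306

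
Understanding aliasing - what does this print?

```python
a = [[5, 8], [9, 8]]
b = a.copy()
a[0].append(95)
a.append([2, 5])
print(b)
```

Key concept: shallow copy with nested lists.
Step by step:
`a = [[5, 8], [9, 8]]` → a = [[5, 8], [9, 8]]
`b = a.copy()` → b = [[5, 8], [9, 8]]
`a[0].append(95)` → a = [[5, 8, 95], [9, 8]]; b = [[5, 8, 95], [9, 8]]
`a.append([2, 5])` → a = [[5, 8, 95], [9, 8], [2, 5]]
`print(b)` → prints [[5, 8, 95], [9, 8]]

Answer: [[5, 8, 95], [9, 8]]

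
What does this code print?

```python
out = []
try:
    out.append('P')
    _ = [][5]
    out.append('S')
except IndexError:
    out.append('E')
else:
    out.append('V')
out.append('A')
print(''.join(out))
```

Execution trace: 'P' (try body) → 'E' (except IndexError) → 'A' (after the try/except). Output: PEA

Answer: PEA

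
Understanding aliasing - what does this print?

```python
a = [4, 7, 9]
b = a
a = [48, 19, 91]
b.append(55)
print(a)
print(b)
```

Key concept: rebinding vs mutation: a is rebound to a new list, b still points at the original.
Step by step:
`a = [4, 7, 9]` → a = [4, 7, 9]
`b = a` → b = [4, 7, 9] (same object as a)
`a = [48, 19, 91]` → a = [48, 19, 91]
`b.append(55)` → b = [4, 7, 9, 55]
`print(a)` → prints [48, 19, 91]
`print(b)` → prints [4, 7, 9, 55]

Answer:
[48, 19, 91]
[4, 7, 9, 55]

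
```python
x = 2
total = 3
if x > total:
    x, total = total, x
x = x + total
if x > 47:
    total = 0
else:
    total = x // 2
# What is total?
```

Trace:
`x = 2` → x = 2
`total = 3` → total = 3
`if x > total: ...` → x > total is False → no variable changes
`x = x + total` → x = 5
`if x > 47: ...` → x > 47 is False, take else branch → total = 2
So total = 2

Answer: 2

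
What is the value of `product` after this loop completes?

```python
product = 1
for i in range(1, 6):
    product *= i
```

5! = 120
`product` takes the values: 1 → 2 → 6 → 24 → 120

Answer: 120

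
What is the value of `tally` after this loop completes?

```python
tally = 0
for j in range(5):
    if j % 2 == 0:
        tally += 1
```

Count numbers divisible by 2 in range(5)
`tally` takes the values: 0 → 1 → 2 → 3

Answer: 3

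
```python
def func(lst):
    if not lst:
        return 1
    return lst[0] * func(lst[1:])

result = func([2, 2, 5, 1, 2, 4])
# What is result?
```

Product over [2, 2, 5, 1, 2, 4] = 2 * 2 * 5 * 1 * 2 * 4 = 160

Answer: 160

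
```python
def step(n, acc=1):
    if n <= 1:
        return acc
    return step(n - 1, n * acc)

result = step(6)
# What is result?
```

Accumulator trace (n, acc): (6, 1) -> (5, 6) -> (4, 30) -> (3, 120) -> (2, 360) -> (1, 720) -> return 720

Answer: 720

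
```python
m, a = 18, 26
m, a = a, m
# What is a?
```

Trace:
`m, a = 18, 26` → m = 18; a = 26
`m, a = a, m` → m = 26; a = 18
So a = 18

Answer: 18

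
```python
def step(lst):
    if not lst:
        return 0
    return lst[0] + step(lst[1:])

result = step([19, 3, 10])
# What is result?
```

19 + 3 + 10 + 0 = 32

Answer: 32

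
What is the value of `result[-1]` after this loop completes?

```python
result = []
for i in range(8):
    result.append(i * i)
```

Last element of squares 0 to 7
`result` takes the values: [] → [0] → [0, 1] → [0, 1, 4] → [0, 1, 4, 9] → [0, 1, 4, 9, 16] → [0, 1, 4, 9, 16, 25] → [0, 1, 4, 9, 16, 25, 36] → [0, 1, 4, 9, 16, 25, 36, 49]
So `result[-1]` = 49

Answer: 49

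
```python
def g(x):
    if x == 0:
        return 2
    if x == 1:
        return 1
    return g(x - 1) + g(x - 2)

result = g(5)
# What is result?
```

Build up from base cases: g(0)=2, g(1)=1, g(2)=3, g(3)=4, g(4)=7, g(5)=11

Answer: 11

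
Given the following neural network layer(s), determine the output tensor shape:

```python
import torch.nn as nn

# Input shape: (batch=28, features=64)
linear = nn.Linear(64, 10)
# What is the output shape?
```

Input: (28, 64) -> Output: (28, 10)

Answer: (28, 10)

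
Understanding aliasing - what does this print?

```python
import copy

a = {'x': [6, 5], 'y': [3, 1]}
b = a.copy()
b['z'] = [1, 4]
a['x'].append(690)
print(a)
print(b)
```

Key concept: shallow copy of dict with mutable values.
Step by step:
`a = {'x': [6, 5], 'y': [3, 1]}` → a = {'x': [6, 5], 'y': [3, 1]}
`b = a.copy()` → b = {'x': [6, 5], 'y': [3, 1]}
`b['z'] = [1, 4]` → b = {'x': [6, 5], 'y': [3, 1], 'z': [1, 4]}
`a['x'].append(690)` → a = {'x': [6, 5, 690], 'y': [3, 1]}; b = {'x': [6, 5, 690], 'y': [3, 1], 'z': [1, 4]}
`print(a)` → prints {'x': [6, 5, 690], 'y': [3, 1]}
`print(b)` → prints {'x': [6, 5, 690], 'y': [3, 1], 'z': [1, 4]}

Answer:
{'x': [6, 5, 690], 'y': [3, 1]}
{'x': [6, 5, 690], 'y': [3, 1], 'z': [1, 4]}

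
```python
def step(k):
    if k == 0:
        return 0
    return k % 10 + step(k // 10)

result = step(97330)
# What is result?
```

Sum of digits of 97330: 0 + 3 + 3 + 7 + 9 = 22

Answer: 22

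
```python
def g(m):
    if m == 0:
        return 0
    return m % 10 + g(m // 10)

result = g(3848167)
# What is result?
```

Sum of digits of 3848167: 7 + 6 + 1 + 8 + 4 + 8 + 3 = 37

Answer: 37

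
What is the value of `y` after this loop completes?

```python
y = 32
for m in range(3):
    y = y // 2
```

Halve 3 times: 32 // 2^3 = 4
`y` takes the values: 32 → 16 → 8 → 4

Answer: 4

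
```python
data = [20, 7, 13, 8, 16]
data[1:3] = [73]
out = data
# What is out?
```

Trace:
`data = [20, 7, 13, 8, 16]` → data = [20, 7, 13, 8, 16]
`data[1:3] = [73]` → data = [20, 73, 8, 16]
`out = data` → out = [20, 73, 8, 16]
So out = [20, 73, 8, 16]

Answer: [20, 73, 8, 16]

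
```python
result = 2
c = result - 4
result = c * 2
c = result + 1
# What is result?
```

Trace:
`result = 2` → result = 2
`c = result - 4` → c = -2
`result = c * 2` → result = -4
`c = result + 1` → c = -3
So result = -4

Answer: -4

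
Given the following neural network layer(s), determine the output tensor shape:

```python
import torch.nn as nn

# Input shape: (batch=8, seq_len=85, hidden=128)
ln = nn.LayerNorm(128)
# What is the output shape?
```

Input: (8, 85, 128) -> Output: (8, 85, 128)

Answer: (8, 85, 128)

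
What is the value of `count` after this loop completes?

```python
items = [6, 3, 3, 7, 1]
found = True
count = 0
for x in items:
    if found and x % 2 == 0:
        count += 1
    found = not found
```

Count even values at even positions
`count` takes the values: 0 → 1

Answer: 1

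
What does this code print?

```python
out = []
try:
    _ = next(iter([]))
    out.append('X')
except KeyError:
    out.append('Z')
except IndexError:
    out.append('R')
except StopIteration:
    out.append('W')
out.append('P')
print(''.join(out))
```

Execution trace: 'W' (except StopIteration) → 'P' (after the try/except). Output: WP

Answer: WP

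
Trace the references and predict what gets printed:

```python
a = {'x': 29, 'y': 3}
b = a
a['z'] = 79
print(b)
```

Key concept: dict aliasing.
Step by step:
`a = {'x': 29, 'y': 3}` → a = {'x': 29, 'y': 3}
`b = a` → b = {'x': 29, 'y': 3} (same object as a)
`a['z'] = 79` → a = {'x': 29, 'y': 3, 'z': 79} (same object as b); b = {'x': 29, 'y': 3, 'z': 79} (same object as a)
`print(b)` → prints {'x': 29, 'y': 3, 'z': 79}

Answer: {'x': 29, 'y': 3, 'z': 79}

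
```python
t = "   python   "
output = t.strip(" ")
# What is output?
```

Trace:
`t = "   python   "` → t = '   python   '
`output = t.strip(" ")` → output = 'python'
So output = 'python'

Answer: 'python'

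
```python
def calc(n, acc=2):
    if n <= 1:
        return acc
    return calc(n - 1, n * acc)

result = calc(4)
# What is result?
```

Accumulator trace (n, acc): (4, 2) -> (3, 8) -> (2, 24) -> (1, 48) -> return 48

Answer: 48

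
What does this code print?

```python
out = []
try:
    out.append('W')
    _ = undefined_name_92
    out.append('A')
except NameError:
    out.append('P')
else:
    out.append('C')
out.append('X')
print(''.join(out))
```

Execution trace: 'W' (try body) → 'P' (except NameError) → 'X' (after the try/except). Output: WPX

Answer: WPX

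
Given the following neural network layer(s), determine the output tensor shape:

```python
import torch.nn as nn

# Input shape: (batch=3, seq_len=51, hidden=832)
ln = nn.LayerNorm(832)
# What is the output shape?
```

Input: (3, 51, 832) -> Output: (3, 51, 832)

Answer: (3, 51, 832)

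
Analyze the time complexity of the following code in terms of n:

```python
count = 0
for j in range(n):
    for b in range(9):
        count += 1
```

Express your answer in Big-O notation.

Each loop level contributes: n × 1. Multiplying the contributions gives O(n).

Answer: O(n)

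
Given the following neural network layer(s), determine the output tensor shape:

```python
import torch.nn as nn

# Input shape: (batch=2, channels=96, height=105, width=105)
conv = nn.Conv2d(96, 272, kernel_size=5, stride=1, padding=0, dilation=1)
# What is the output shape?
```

Input: (2, 96, 105, 105) -> Output: (2, 272, 101, 101)

Answer: (2, 272, 101, 101)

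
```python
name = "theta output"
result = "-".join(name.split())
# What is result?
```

Trace:
`name = "theta output"` → name = 'theta output'
`result = "-".join(name.split())` → result = 'theta-output'
So result = 'theta-output'

Answer: 'theta-output'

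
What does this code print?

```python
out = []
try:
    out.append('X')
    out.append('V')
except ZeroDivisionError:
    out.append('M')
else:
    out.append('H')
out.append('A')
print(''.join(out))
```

Execution trace: 'X' (try body) → 'V' (try body, no exception) → 'H' (else) → 'A' (after the try/except). Output: XVHA

Answer: XVHA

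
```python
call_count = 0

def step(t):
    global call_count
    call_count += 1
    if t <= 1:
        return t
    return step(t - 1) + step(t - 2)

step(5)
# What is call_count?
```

Calls(t) = 1 + Calls(t-1) + Calls(t-2); Calls(0)=Calls(1)=1. For t=5 this gives 15.

Answer: 15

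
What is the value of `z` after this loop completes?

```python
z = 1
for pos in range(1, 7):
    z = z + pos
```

Start at 1, add 1 through 6
`z` takes the values: 1 → 2 → 4 → 7 → 11 → 16 → 22

Answer: 22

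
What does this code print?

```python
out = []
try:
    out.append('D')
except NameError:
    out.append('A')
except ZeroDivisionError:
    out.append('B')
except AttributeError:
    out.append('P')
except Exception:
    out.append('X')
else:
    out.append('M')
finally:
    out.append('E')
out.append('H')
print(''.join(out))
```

Execution trace: 'D' (try body, no exception) → 'M' (else) → 'E' (finally) → 'H' (after the try/except). Output: DMEH

Answer: DMEH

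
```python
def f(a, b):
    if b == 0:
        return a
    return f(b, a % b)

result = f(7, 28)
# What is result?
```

f(7, 28) -> f(28, 7) -> f(7, 0) -> 7

Answer: 7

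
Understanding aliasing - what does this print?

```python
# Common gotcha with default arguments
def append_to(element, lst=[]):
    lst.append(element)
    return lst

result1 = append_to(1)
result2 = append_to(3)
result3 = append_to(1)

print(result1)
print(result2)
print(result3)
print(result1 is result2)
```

Key concept: mutable default argument gotcha.
Step by step:
`result1 = append_to(1)` → result1 = [1]
`result2 = append_to(3)` → result1 = [1, 3] (same object as result2); result2 = [1, 3] (same object as result1)
`result3 = append_to(1)` → result1 = [1, 3, 1] (same object as result2, result3); result2 = [1, 3, 1] (same object as result1, result3); result3 = [1, 3, 1] (same object as result1, result2)
`print(result1)` → prints [1, 3, 1]
`print(result2)` → prints [1, 3, 1]
`print(result3)` → prints [1, 3, 1]
`print(result1 is result2)` → prints True

Answer:
[1, 3, 1]
[1, 3, 1]
[1, 3, 1]
True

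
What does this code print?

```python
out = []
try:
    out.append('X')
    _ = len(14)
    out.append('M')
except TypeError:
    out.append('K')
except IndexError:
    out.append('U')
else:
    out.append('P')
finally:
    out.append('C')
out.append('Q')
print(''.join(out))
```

Execution trace: 'X' (try body) → 'K' (except TypeError) → 'C' (finally) → 'Q' (after the try/except). Output: XKCQ

Answer: XKCQ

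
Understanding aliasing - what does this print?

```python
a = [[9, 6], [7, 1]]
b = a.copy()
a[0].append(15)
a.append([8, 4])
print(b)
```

Key concept: shallow copy with nested lists.
Step by step:
`a = [[9, 6], [7, 1]]` → a = [[9, 6], [7, 1]]
`b = a.copy()` → b = [[9, 6], [7, 1]]
`a[0].append(15)` → a = [[9, 6, 15], [7, 1]]; b = [[9, 6, 15], [7, 1]]
`a.append([8, 4])` → a = [[9, 6, 15], [7, 1], [8, 4]]
`print(b)` → prints [[9, 6, 15], [7, 1]]

Answer: [[9, 6, 15], [7, 1]]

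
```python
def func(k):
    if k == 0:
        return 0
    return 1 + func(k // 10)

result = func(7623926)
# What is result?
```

Count of digits of 7623926: 7

Answer: 7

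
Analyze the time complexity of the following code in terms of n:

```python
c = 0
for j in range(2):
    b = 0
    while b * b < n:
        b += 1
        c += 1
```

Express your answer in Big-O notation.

Each loop level contributes: 1 × √n. Multiplying the contributions gives O(√n).

Answer: O(√n)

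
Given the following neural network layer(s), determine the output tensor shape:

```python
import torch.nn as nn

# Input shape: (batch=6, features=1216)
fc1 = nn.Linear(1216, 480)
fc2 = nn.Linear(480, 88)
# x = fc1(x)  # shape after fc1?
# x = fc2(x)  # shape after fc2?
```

Input: (6, 1216) -> after fc1: (6, 480) -> Output: (6, 88)

Answer: (6, 88)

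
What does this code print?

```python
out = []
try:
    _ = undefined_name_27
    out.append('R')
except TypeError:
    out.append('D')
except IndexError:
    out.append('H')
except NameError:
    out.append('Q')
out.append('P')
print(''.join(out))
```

Execution trace: 'Q' (except NameError) → 'P' (after the try/except). Output: QP

Answer: QP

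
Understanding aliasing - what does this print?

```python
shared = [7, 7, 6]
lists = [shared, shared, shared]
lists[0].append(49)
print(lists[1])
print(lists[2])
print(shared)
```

Key concept: list of same reference.
Step by step:
`shared = [7, 7, 6]` → shared = [7, 7, 6]
`lists = [shared, shared, shared]` → lists = [[7, 7, 6], [7, 7, 6], [7, 7, 6]]
`lists[0].append(49)` → shared = [7, 7, 6, 49]; lists = [[7, 7, 6, 49], [7, 7, 6, 49], [7, 7, 6, 49]]
`print(lists[1])` → prints [7, 7, 6, 49]
`print(lists[2])` → prints [7, 7, 6, 49]
`print(shared)` → prints [7, 7, 6, 49]

Answer:
[7, 7, 6, 49]
[7, 7, 6, 49]
[7, 7, 6, 49]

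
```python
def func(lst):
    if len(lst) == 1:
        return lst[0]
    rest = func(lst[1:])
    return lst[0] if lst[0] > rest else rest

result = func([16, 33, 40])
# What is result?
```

Recursive max over [16, 33, 40] = 40

Answer: 40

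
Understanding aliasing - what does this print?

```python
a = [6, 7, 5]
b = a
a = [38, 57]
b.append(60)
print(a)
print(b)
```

Key concept: rebinding vs mutation: a is rebound to a new list, b still points at the original.
Step by step:
`a = [6, 7, 5]` → a = [6, 7, 5]
`b = a` → b = [6, 7, 5] (same object as a)
`a = [38, 57]` → a = [38, 57]
`b.append(60)` → b = [6, 7, 5, 60]
`print(a)` → prints [38, 57]
`print(b)` → prints [6, 7, 5, 60]

Answer:
[38, 57]
[6, 7, 5, 60]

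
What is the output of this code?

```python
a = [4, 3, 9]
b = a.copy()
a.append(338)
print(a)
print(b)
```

Key concept: list.copy() creates independent copy.
Step by step:
`a = [4, 3, 9]` → a = [4, 3, 9]
`b = a.copy()` → b = [4, 3, 9]
`a.append(338)` → a = [4, 3, 9, 338]
`print(a)` → prints [4, 3, 9, 338]
`print(b)` → prints [4, 3, 9]

Answer:
[4, 3, 9, 338]
[4, 3, 9]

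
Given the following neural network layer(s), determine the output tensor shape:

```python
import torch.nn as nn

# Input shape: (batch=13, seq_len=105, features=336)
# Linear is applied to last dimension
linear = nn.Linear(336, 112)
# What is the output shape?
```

Input: (13, 105, 336) -> Output: (13, 105, 112)

Answer: (13, 105, 112)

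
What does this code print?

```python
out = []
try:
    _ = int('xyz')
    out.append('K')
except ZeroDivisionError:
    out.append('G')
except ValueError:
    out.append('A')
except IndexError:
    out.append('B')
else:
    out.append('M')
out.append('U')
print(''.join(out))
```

Execution trace: 'A' (except ValueError) → 'U' (after the try/except). Output: AU

Answer: AU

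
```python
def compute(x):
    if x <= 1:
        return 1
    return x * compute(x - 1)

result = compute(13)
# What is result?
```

compute(13) = 13 * 12 * 11 * 10 * 9 * 8 * 7 * 6 * 5 * 4 * 3 * 2 * 1 = 6227020800

Answer: 6227020800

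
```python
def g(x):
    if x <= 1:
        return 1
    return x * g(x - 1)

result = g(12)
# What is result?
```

g(12) = 12 * 11 * 10 * 9 * 8 * 7 * 6 * 5 * 4 * 3 * 2 * 1 = 479001600

Answer: 479001600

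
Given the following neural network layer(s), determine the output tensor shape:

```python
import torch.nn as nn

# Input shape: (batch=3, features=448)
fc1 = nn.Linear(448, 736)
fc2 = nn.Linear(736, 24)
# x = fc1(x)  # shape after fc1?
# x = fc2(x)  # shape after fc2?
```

Input: (3, 448) -> after fc1: (3, 736) -> Output: (3, 24)

Answer: (3, 24)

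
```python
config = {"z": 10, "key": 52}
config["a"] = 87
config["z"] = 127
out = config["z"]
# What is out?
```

Trace:
`config = {"z": 10, "key": 52}` → config = {'z': 10, 'key': 52}
`config["a"] = 87` → config = {'z': 10, 'key': 52, 'a': 87}
`config["z"] = 127` → config = {'z': 127, 'key': 52, 'a': 87}
`out = config["z"]` → out = 127
So out = 127

Answer: 127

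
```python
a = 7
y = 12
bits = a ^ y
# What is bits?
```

Trace:
`a = 7` → a = 7
`y = 12` → y = 12
`bits = a ^ y` → bits = 11
So bits = 11

Answer: 11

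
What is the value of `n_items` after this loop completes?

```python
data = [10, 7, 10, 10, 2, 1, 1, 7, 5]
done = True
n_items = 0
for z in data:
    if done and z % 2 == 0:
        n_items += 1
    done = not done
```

Count even values at even positions
`n_items` takes the values: 0 → 1 → 2 → 3

Answer: 3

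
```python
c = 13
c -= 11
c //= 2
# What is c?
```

Trace:
`c = 13` → c = 13
`c -= 11` → c = 2
`c //= 2` → c = 1
So c = 1

Answer: 1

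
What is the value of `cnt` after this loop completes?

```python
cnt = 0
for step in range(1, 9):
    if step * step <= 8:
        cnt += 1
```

Count numbers where step² ≤ 8
`cnt` takes the values: 0 → 1 → 2

Answer: 2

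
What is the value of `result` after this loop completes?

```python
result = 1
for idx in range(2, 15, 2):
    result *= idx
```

Product of even numbers 2 to 14
`result` takes the values: 1 → 2 → 8 → 48 → 384 → 3840 → 46080 → 645120

Answer: 645120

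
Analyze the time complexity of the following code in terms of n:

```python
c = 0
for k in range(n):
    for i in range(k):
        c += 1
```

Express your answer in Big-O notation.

Each loop level contributes: n × n. Multiplying the contributions gives O(n^2).

Answer: O(n^2)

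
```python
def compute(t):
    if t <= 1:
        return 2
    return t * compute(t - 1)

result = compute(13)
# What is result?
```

compute(13) = 13 * 12 * 11 * 10 * 9 * 8 * 7 * 6 * 5 * 4 * 3 * 2 * 2 = 12454041600

Answer: 12454041600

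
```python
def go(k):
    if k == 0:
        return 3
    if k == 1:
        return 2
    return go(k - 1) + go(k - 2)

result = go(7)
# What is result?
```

Build up from base cases: go(0)=3, go(1)=2, go(2)=5, go(3)=7, go(4)=12, go(5)=19, go(6)=31, ..., go(7)=50

Answer: 50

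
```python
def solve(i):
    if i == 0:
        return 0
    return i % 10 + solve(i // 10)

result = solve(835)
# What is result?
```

Sum of digits of 835: 5 + 3 + 8 = 16

Answer: 16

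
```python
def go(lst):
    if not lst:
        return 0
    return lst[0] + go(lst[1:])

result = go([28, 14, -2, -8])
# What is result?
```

28 + 14 + (-2) + (-8) + 0 = 32

Answer: 32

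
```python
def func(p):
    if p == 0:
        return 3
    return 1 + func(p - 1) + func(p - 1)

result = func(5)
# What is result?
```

func(p) = 1 + 2·func(p-1), func(0)=3. Closed form: (3+1)·2^5 - 1 = 127.

Answer: 127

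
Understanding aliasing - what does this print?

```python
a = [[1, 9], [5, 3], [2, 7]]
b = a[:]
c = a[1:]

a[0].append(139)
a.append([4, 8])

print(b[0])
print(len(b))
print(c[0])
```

Key concept: slice with nested mutation.
Step by step:
`a = [[1, 9], [5, 3], [2, 7]]` → a = [[1, 9], [5, 3], [2, 7]]
`b = a[:]` → b = [[1, 9], [5, 3], [2, 7]]
`c = a[1:]` → c = [[5, 3], [2, 7]]
`a[0].append(139)` → a = [[1, 9, 139], [5, 3], [2, 7]]; b = [[1, 9, 139], [5, 3], [2, 7]]
`a.append([4, 8])` → a = [[1, 9, 139], [5, 3], [2, 7], [4, 8]]
`print(b[0])` → prints [1, 9, 139]
`print(len(b))` → prints 3
`print(c[0])` → prints [5, 3]

Answer:
[1, 9, 139]
3
[5, 3]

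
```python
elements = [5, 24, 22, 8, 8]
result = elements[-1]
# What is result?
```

Trace:
`elements = [5, 24, 22, 8, 8]` → elements = [5, 24, 22, 8, 8]
`result = elements[-1]` → result = 8
So result = 8

Answer: 8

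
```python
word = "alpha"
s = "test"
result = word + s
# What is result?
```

Trace:
`word = "alpha"` → word = 'alpha'
`s = "test"` → s = 'test'
`result = word + s` → result = 'alphatest'
So result = 'alphatest'

Answer: 'alphatest'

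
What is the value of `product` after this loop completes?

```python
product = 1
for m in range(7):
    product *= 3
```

3^7 = 2187
`product` takes the values: 1 → 3 → 9 → 27 → 81 → 243 → 729 → 2187

Answer: 2187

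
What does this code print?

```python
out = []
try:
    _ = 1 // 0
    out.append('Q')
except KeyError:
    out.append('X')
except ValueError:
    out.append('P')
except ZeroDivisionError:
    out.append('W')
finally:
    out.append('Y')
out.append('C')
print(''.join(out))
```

Execution trace: 'W' (except ZeroDivisionError) → 'Y' (finally) → 'C' (after the try/except). Output: WYC

Answer: WYC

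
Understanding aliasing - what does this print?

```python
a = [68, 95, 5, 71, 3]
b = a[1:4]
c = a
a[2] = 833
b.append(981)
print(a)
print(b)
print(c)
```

Key concept: slice vs alias.
Step by step:
`a = [68, 95, 5, 71, 3]` → a = [68, 95, 5, 71, 3]
`b = a[1:4]` → b = [95, 5, 71]
`c = a` → c = [68, 95, 5, 71, 3] (same object as a)
`a[2] = 833` → a = [68, 95, 833, 71, 3] (same object as c); c = [68, 95, 833, 71, 3] (same object as a)
`b.append(981)` → b = [95, 5, 71, 981]
`print(a)` → prints [68, 95, 833, 71, 3]
`print(b)` → prints [95, 5, 71, 981]
`print(c)` → prints [68, 95, 833, 71, 3]

Answer:
[68, 95, 833, 71, 3]
[95, 5, 71, 981]
[68, 95, 833, 71, 3]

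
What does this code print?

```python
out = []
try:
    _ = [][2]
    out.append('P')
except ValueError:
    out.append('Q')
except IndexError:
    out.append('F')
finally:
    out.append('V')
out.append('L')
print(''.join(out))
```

Execution trace: 'F' (except IndexError) → 'V' (finally) → 'L' (after the try/except). Output: FVL

Answer: FVL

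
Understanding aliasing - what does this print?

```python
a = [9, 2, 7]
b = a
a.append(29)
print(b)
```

Key concept: basic list aliasing.
Step by step:
`a = [9, 2, 7]` → a = [9, 2, 7]
`b = a` → b = [9, 2, 7] (same object as a)
`a.append(29)` → a = [9, 2, 7, 29] (same object as b); b = [9, 2, 7, 29] (same object as a)
`print(b)` → prints [9, 2, 7, 29]

Answer: [9, 2, 7, 29]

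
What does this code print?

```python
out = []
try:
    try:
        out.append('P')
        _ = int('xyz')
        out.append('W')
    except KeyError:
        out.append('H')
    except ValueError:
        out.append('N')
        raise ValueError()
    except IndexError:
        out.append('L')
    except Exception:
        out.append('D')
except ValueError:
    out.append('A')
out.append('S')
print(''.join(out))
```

Execution trace: 'P' (try body) → 'N' (except ValueError) → 'A' (outer except ValueError) → 'S' (after the try/except). Output: PNAS

Answer: PNAS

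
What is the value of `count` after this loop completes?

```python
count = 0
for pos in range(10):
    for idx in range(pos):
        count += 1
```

Triangle number: 0+1+2+...+9
`count` takes the values: 0 → 1 → 2 → 3 → 4 → 5 → 6 → 7 → 8 → 9 → 10 → 11 → 12 → 13 → 14 → 15 → 16 → 17 → 18 → 19 → 20 → 21 → 22 → 23 → 24 → 25 → 26 → 27 → 28 → 29 → … → 41 → 42 → 43 → 44 → 45

Answer: 45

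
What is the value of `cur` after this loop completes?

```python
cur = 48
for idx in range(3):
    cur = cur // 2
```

Halve 3 times: 48 // 2^3 = 6
`cur` takes the values: 48 → 24 → 12 → 6

Answer: 6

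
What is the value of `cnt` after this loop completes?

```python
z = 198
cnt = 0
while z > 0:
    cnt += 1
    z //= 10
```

Count digits by repeated division by 10
`cnt` takes the values: 0 → 1 → 2 → 3

Answer: 3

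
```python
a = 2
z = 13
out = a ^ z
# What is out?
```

Trace:
`a = 2` → a = 2
`z = 13` → z = 13
`out = a ^ z` → out = 15
So out = 15

Answer: 15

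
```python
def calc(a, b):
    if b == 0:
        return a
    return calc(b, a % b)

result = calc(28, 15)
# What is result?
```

calc(28, 15) -> calc(15, 13) -> calc(13, 2) -> calc(2, 1) -> calc(1, 0) -> 1

Answer: 1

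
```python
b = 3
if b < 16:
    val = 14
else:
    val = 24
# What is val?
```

Trace:
`b = 3` → b = 3
`if b < 16: ...` → b < 16 is True → val = 14
So val = 14

Answer: 14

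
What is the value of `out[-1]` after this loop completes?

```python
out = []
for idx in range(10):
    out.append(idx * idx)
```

Last element of squares 0 to 9
`out` takes the values: [] → [0] → [0, 1] → [0, 1, 4] → [0, 1, 4, 9] → [0, 1, 4, 9, 16] → [0, 1, 4, 9, 16, 25] → [0, 1, 4, 9, 16, 25, 36] → [0, 1, 4, 9, 16, 25, 36, 49] → [0, 1, 4, 9, 16, 25, 36, 49, 64] → [0, 1, 4, 9, 16, 25, 36, 49, 64, 81]
So `out[-1]` = 81

Answer: 81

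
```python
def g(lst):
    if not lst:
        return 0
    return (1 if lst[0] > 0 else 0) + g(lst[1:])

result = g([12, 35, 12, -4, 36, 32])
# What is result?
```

Count of positive elements in [12, 35, 12, -4, 36, 32] = 5

Answer: 5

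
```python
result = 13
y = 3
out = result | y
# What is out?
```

Trace:
`result = 13` → result = 13
`y = 3` → y = 3
`out = result | y` → out = 15
So out = 15

Answer: 15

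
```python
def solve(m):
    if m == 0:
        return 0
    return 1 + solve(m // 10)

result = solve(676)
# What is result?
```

Count of digits of 676: 3

Answer: 3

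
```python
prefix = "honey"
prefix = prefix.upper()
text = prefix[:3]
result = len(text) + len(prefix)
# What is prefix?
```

Trace:
`prefix = "honey"` → prefix = 'honey'
`prefix = prefix.upper()` → prefix = 'HONEY'
`text = prefix[:3]` → text = 'HON'
`result = len(text) + len(prefix)` → result = 8
So prefix = 'HONEY'

Answer: 'HONEY'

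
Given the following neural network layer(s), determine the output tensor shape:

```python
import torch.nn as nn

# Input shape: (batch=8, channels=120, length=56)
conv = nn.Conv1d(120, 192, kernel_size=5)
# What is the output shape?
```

Input: (8, 120, 56) -> Output: (8, 192, 52)

Answer: (8, 192, 52)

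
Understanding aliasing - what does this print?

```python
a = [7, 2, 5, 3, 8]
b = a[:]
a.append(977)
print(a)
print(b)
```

Key concept: slice [:] creates copy.
Step by step:
`a = [7, 2, 5, 3, 8]` → a = [7, 2, 5, 3, 8]
`b = a[:]` → b = [7, 2, 5, 3, 8]
`a.append(977)` → a = [7, 2, 5, 3, 8, 977]
`print(a)` → prints [7, 2, 5, 3, 8, 977]
`print(b)` → prints [7, 2, 5, 3, 8]

Answer:
[7, 2, 5, 3, 8, 977]
[7, 2, 5, 3, 8]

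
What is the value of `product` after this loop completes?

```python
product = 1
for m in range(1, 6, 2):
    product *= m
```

Product of 1, 3, 5, ... up to 5
`product` takes the values: 1 → 3 → 15

Answer: 15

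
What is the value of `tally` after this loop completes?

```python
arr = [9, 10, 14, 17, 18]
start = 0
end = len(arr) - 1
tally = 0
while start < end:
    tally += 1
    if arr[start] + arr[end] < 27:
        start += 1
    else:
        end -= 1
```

Steps to find pair summing to 27
`tally` takes the values: 0 → 1 → 2 → 3 → 4

Answer: 4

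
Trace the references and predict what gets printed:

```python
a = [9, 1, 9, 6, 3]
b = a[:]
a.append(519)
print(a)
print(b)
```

Key concept: slice [:] creates copy.
Step by step:
`a = [9, 1, 9, 6, 3]` → a = [9, 1, 9, 6, 3]
`b = a[:]` → b = [9, 1, 9, 6, 3]
`a.append(519)` → a = [9, 1, 9, 6, 3, 519]
`print(a)` → prints [9, 1, 9, 6, 3, 519]
`print(b)` → prints [9, 1, 9, 6, 3]

Answer:
[9, 1, 9, 6, 3, 519]
[9, 1, 9, 6, 3]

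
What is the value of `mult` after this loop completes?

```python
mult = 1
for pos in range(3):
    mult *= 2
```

2^3 = 8
`mult` takes the values: 1 → 2 → 4 → 8

Answer: 8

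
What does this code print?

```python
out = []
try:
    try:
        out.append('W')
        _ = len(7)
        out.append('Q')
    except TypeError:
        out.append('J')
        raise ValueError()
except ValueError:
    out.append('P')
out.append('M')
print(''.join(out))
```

Execution trace: 'W' (inner try body) → 'J' (inner except TypeError) → 'P' (outer except ValueError) → 'M' (after the try/except). Output: WJPM

Answer: WJPM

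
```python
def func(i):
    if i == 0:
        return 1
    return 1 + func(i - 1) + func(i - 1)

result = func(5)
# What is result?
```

func(i) = 1 + 2·func(i-1), func(0)=1. Closed form: (1+1)·2^5 - 1 = 63.

Answer: 63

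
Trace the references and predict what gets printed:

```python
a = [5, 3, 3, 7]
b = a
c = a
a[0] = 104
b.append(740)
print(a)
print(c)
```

Key concept: multiple aliases.
Step by step:
`a = [5, 3, 3, 7]` → a = [5, 3, 3, 7]
`b = a` → b = [5, 3, 3, 7] (same object as a)
`c = a` → c = [5, 3, 3, 7] (same object as a, b)
`a[0] = 104` → a = [104, 3, 3, 7] (same object as b, c); b = [104, 3, 3, 7] (same object as a, c); c = [104, 3, 3, 7] (same object as a, b)
`b.append(740)` → a = [104, 3, 3, 7, 740] (same object as b, c); b = [104, 3, 3, 7, 740] (same object as a, c); c = [104, 3, 3, 7, 740] (same object as a, b)
`print(a)` → prints [104, 3, 3, 7, 740]
`print(c)` → prints [104, 3, 3, 7, 740]

Answer:
[104, 3, 3, 7, 740]
[104, 3, 3, 7, 740]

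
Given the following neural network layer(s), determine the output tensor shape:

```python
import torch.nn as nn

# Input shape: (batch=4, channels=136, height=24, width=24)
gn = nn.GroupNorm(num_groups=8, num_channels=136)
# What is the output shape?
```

Input: (4, 136, 24, 24) -> Output: (4, 136, 24, 24)

Answer: (4, 136, 24, 24)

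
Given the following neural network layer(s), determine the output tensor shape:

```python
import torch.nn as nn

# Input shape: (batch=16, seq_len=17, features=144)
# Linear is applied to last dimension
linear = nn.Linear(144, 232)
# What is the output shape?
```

Input: (16, 17, 144) -> Output: (16, 17, 232)

Answer: (16, 17, 232)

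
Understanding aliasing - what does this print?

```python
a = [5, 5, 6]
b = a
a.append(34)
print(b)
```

Key concept: basic list aliasing.
Step by step:
`a = [5, 5, 6]` → a = [5, 5, 6]
`b = a` → b = [5, 5, 6] (same object as a)
`a.append(34)` → a = [5, 5, 6, 34] (same object as b); b = [5, 5, 6, 34] (same object as a)
`print(b)` → prints [5, 5, 6, 34]

Answer: [5, 5, 6, 34]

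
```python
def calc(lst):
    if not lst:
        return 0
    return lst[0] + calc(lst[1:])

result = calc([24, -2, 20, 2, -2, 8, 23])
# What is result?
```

24 + (-2) + 20 + 2 + (-2) + 8 + 23 + 0 = 73

Answer: 73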